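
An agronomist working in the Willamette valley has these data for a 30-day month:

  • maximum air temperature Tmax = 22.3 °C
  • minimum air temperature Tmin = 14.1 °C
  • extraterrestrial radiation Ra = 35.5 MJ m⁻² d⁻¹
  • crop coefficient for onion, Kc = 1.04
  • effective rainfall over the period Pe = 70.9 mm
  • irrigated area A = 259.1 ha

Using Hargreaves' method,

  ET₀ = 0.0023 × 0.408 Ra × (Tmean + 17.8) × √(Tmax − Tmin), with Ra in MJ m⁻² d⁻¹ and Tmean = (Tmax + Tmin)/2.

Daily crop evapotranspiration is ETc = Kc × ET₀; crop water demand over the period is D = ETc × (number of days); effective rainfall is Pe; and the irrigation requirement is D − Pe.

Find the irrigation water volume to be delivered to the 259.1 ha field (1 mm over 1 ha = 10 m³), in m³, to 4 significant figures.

Tmean = (22.3 + 14.1)/2 = 18.20 °C
0.408 Ra = 0.408 × 35.5 = 14.4840 mm/d equivalent
ET₀ = 0.0023 × 14.4840 × (18.20 + 17.8) × √8.2 = 0.0023 × 14.4840 × 36.00 × 2.8636 = 3.4342 mm/d
ETc = Kc × ET₀ = 1.04 × 3.4342 = 3.5716 mm/d
Crop demand D = ETc × 30 d = 3.5716 × 30 = 107.148 mm
D − Pe = 107.148 − 70.9 = 36.248 mm
Volume = 36.248 mm × 259.1 ha × 10 = 93918.6 m³

93920 m³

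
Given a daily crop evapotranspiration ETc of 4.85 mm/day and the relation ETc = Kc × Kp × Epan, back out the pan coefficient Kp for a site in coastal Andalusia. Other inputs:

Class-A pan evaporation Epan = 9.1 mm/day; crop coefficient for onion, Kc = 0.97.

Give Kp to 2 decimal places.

ETc = Kc × Kp × Epan  ⇒  Kp = ETc / (Kc × Epan)
Kp = 4.85 / (0.97 × 9.1) = 4.85 / 8.827 = 0.5495

0.55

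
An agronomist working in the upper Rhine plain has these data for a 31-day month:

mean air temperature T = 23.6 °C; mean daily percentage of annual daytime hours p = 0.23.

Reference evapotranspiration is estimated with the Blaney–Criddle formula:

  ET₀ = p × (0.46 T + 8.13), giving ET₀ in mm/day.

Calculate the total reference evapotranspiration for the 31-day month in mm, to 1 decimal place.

ET₀ = 0.23 × (0.46 × 23.6 + 8.13) = 0.23 × 18.986 = 4.3668 mm/d
Monthly total = 4.3668 × 31 = 135.371 mm

135.4 mm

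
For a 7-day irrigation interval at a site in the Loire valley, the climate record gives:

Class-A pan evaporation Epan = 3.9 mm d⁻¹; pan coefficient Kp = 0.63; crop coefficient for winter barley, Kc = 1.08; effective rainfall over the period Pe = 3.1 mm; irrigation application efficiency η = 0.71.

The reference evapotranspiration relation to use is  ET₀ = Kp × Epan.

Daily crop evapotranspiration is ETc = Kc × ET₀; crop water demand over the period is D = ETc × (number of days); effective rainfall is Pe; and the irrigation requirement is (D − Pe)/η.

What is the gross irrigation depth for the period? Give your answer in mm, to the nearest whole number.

ET₀ = 0.63 × 3.9 = 2.4570 mm/d
ETc = Kc × ET₀ = 1.08 × 2.4570 = 2.6536 mm/d
Crop demand D = ETc × 7 d = 2.6536 × 7 = 18.575 mm
D − Pe = 18.575 − 3.1 = 15.475 mm
Gross irrigation = 15.475 / 0.71 = 21.796 mm

22 mm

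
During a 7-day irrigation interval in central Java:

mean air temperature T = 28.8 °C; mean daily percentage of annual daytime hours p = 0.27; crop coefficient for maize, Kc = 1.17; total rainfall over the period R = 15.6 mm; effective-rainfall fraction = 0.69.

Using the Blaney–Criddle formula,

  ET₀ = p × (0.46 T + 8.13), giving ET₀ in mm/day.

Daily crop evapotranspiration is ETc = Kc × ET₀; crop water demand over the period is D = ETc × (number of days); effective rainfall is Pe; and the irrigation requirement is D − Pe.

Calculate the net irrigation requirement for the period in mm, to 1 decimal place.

ET₀ = 0.27 × (0.46 × 28.8 + 8.13) = 0.27 × 21.378 = 5.7721 mm/d
ETc = Kc × ET₀ = 1.17 × 5.7721 = 6.7534 mm/d
Crop demand D = ETc × 7 d = 6.7534 × 7 = 47.274 mm
Pe = 0.69 × 15.6 = 10.764 mm
D − Pe = 47.274 − 10.764 = 36.510 mm

36.5 mm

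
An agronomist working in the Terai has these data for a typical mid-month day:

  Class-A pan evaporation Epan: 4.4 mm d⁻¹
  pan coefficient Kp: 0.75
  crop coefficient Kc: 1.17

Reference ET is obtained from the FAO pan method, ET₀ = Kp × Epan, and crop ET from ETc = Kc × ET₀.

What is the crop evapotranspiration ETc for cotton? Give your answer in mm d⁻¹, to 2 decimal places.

ET₀ = 0.75 × 4.4 = 3.3000 mm/d
ETc = Kc × ET₀ = 1.17 × 3.3000 = 3.8610 mm/d

3.86 mm d⁻¹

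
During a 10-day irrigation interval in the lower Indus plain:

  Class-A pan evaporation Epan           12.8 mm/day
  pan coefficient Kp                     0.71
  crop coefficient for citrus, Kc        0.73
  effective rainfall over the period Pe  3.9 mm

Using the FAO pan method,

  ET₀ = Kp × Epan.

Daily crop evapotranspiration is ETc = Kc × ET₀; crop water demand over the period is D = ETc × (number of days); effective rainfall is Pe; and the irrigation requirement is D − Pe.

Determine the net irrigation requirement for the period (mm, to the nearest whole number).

62 mm

ET₀ = 0.71 × 12.8 = 9.0880 mm/d
ETc = Kc × ET₀ = 0.73 × 9.0880 = 6.6342 mm/d
Crop demand D = ETc × 10 d = 6.6342 × 10 = 66.342 mm
D − Pe = 66.342 − 3.9 = 62.442 mm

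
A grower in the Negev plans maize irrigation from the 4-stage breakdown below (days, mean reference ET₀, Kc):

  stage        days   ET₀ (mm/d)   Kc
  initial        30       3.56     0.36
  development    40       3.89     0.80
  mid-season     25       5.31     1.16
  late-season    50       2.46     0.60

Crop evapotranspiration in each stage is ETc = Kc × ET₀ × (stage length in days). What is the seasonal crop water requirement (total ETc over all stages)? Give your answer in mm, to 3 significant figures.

391 mm

initial: 0.36 × 3.56 × 30 = 38.45 mm
development: 0.80 × 3.89 × 40 = 124.48 mm
mid-season: 1.16 × 5.31 × 25 = 153.99 mm
late-season: 0.60 × 2.46 × 50 = 73.80 mm
Seasonal total = 390.72 mm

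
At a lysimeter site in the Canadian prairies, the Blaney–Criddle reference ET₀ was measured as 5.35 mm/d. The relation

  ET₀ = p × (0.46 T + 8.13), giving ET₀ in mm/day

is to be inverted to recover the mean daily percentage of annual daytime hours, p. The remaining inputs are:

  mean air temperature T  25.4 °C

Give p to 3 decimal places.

p = ET₀ / (0.46 T + 8.13) = 5.35 / (0.46 × 25.4 + 8.13) = 5.35 / 19.814 = 0.2700

0.270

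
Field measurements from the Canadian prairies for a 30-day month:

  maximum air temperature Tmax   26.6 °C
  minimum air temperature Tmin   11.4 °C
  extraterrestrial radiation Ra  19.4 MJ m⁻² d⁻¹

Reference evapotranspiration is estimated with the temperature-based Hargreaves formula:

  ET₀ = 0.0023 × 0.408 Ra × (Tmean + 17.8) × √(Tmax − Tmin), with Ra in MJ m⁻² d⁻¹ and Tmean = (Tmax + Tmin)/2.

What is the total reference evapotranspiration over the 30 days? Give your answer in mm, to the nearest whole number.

78 mm

Tmean = (26.6 + 11.4)/2 = 19.00 °C
0.408 Ra = 0.408 × 19.4 = 7.9152 mm/d equivalent
ET₀ = 0.0023 × 7.9152 × (19.00 + 17.8) × √15.2 = 0.0023 × 7.9152 × 36.80 × 3.8987 = 2.6119 mm/d
Over 30 days: 2.6119 × 30 = 78.357 mm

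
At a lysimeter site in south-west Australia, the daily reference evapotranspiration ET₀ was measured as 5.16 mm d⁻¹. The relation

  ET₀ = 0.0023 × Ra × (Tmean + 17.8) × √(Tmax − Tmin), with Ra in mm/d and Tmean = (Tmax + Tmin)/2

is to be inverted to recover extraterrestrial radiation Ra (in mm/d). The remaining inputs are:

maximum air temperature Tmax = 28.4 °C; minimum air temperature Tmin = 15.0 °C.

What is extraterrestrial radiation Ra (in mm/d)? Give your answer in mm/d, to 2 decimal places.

Tmean = 21.70 °C; √ΔT = 3.6606
Ra = ET₀ / [0.0023 × (Tmean+17.8) × √ΔT] = 5.16 / (0.0023 × 39.50 × 3.6606) = 15.516 mm/d

15.52 mm/d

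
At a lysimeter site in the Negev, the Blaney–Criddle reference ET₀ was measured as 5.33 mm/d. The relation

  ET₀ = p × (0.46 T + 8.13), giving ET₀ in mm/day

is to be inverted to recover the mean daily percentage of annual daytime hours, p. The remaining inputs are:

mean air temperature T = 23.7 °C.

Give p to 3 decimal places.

0.280

p = ET₀ / (0.46 T + 8.13) = 5.33 / (0.46 × 23.7 + 8.13) = 5.33 / 19.032 = 0.2801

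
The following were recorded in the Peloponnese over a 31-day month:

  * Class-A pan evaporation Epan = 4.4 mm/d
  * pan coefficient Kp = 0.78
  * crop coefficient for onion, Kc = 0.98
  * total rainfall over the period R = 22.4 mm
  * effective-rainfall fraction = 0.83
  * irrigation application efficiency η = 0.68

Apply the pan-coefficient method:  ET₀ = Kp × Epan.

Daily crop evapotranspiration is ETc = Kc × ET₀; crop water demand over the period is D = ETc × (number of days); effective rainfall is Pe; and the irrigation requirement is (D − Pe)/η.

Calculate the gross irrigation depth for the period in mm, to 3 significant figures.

126 mm

ET₀ = 0.78 × 4.4 = 3.4320 mm/d
ETc = Kc × ET₀ = 0.98 × 3.4320 = 3.3634 mm/d
Crop demand D = ETc × 31 d = 3.3634 × 31 = 104.265 mm
Pe = 0.83 × 22.4 = 18.592 mm
D − Pe = 104.265 − 18.592 = 85.673 mm
Gross irrigation = 85.673 / 0.68 = 125.990 mm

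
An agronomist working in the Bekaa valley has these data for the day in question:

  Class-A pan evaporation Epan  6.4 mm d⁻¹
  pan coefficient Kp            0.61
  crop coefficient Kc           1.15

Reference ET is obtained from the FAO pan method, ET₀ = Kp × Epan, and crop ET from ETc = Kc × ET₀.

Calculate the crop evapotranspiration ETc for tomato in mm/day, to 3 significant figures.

ET₀ = 0.61 × 6.4 = 3.9040 mm/d
ETc = Kc × ET₀ = 1.15 × 3.9040 = 4.4896 mm/d

4.49 mm/day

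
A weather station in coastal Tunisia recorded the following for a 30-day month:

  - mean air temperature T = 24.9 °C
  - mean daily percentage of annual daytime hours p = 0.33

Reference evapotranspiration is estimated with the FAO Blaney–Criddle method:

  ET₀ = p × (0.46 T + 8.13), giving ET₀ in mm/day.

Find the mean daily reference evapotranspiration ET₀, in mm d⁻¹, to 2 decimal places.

ET₀ = 0.33 × (0.46 × 24.9 + 8.13) = 0.33 × 19.584 = 6.4627 mm/d

6.46 mm d⁻¹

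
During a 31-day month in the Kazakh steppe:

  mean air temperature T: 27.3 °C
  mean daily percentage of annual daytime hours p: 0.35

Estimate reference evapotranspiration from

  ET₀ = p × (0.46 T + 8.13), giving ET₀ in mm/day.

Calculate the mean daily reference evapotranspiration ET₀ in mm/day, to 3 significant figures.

7.24 mm/day

ET₀ = 0.35 × (0.46 × 27.3 + 8.13) = 0.35 × 20.688 = 7.2408 mm/d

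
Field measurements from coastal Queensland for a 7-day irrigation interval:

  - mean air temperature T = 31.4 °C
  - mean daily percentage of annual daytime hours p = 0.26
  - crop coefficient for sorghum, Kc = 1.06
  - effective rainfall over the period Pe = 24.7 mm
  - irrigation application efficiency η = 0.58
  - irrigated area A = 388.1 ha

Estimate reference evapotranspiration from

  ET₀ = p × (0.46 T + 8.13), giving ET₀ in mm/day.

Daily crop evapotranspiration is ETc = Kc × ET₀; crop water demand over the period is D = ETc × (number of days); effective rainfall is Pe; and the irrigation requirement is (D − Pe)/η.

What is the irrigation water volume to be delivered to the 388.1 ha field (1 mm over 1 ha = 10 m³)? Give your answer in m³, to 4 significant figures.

126100 m³

ET₀ = 0.26 × (0.46 × 31.4 + 8.13) = 0.26 × 22.574 = 5.8692 mm/d
ETc = Kc × ET₀ = 1.06 × 5.8692 = 6.2214 mm/d
Crop demand D = ETc × 7 d = 6.2214 × 7 = 43.550 mm
D − Pe = 43.550 − 24.7 = 18.850 mm
Gross irrigation = 18.850 / 0.58 = 32.500 mm
Volume = 32.500 mm × 388.1 ha × 10 = 126132.5 m³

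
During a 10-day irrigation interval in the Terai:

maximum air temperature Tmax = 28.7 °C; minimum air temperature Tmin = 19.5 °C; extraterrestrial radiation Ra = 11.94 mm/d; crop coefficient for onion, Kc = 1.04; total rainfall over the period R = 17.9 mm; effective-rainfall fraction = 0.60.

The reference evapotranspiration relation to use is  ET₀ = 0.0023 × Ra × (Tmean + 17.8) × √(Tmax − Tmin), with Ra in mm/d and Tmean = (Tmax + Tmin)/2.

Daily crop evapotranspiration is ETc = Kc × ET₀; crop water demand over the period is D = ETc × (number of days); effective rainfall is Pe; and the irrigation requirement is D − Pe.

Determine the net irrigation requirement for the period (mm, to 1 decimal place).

25.6 mm

Tmean = (28.7 + 19.5)/2 = 24.10 °C
ET₀ = 0.0023 × 11.94 × (24.10 + 17.8) × √9.2 = 0.0023 × 11.94 × 41.90 × 3.0332 = 3.4902 mm/d
ETc = Kc × ET₀ = 1.04 × 3.4902 = 3.6298 mm/d
Crop demand D = ETc × 10 d = 3.6298 × 10 = 36.298 mm
Pe = 0.60 × 17.9 = 10.740 mm
D − Pe = 36.298 − 10.740 = 25.558 mm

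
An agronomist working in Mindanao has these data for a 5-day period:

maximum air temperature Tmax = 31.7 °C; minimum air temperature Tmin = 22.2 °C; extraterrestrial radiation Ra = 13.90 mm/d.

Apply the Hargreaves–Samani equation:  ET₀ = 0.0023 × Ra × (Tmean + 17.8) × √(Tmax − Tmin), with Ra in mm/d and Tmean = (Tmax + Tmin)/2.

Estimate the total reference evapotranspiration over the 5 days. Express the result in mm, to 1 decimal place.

22.0 mm

Tmean = (31.7 + 22.2)/2 = 26.95 °C
ET₀ = 0.0023 × 13.90 × (26.95 + 17.8) × √9.5 = 0.0023 × 13.90 × 44.75 × 3.0822 = 4.4096 mm/d
Over 5 days: 4.4096 × 5 = 22.048 mm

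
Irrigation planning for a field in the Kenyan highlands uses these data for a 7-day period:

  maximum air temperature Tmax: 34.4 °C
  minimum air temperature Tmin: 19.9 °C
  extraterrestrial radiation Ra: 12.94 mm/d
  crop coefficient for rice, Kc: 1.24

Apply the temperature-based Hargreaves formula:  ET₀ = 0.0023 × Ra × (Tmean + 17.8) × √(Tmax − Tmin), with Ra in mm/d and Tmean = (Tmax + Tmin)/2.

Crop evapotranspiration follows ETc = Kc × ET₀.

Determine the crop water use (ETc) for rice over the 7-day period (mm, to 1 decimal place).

Tmean = (34.4 + 19.9)/2 = 27.15 °C
ET₀ = 0.0023 × 12.94 × (27.15 + 17.8) × √14.5 = 0.0023 × 12.94 × 44.95 × 3.8079 = 5.0942 mm/d
ETc = Kc × ET₀ = 1.24 × 5.0942 = 6.3168 mm/d
Over 7 days: 6.3168 × 7 = 44.218 mm

44.2 mm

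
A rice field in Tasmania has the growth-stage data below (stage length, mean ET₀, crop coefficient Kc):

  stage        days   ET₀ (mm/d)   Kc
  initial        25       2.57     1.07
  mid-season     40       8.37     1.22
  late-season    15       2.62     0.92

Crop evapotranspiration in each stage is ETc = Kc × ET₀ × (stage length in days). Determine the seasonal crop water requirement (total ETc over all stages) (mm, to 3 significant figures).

initial: 1.07 × 2.57 × 25 = 68.75 mm
mid-season: 1.22 × 8.37 × 40 = 408.46 mm
late-season: 0.92 × 2.62 × 15 = 36.16 mm
Seasonal total = 513.37 mm

513 mm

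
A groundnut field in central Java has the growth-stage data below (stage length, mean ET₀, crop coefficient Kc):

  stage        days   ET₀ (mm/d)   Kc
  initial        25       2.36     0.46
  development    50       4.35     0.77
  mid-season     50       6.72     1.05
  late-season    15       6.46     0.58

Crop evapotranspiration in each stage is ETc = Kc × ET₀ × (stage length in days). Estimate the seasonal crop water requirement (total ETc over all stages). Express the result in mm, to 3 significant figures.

initial: 0.46 × 2.36 × 25 = 27.14 mm
development: 0.77 × 4.35 × 50 = 167.48 mm
mid-season: 1.05 × 6.72 × 50 = 352.80 mm
late-season: 0.58 × 6.46 × 15 = 56.20 mm
Seasonal total = 603.62 mm

604 mm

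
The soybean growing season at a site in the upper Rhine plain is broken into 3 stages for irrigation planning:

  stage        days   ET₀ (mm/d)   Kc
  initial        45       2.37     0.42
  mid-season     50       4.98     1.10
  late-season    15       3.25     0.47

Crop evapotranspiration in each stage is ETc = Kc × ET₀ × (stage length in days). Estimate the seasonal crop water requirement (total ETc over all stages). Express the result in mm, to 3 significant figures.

initial: 0.42 × 2.37 × 45 = 44.79 mm
mid-season: 1.10 × 4.98 × 50 = 273.90 mm
late-season: 0.47 × 3.25 × 15 = 22.91 mm
Seasonal total = 341.60 mm

342 mm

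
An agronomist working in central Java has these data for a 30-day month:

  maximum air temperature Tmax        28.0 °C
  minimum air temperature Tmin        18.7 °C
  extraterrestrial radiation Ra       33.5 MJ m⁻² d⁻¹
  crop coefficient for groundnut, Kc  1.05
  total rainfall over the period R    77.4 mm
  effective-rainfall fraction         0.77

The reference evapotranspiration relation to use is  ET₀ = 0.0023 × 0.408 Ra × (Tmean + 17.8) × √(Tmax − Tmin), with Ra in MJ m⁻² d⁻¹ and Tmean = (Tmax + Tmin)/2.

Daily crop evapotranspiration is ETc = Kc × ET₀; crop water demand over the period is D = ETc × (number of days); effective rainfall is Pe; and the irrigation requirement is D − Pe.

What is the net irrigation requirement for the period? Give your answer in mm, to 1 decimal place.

Tmean = (28.0 + 18.7)/2 = 23.35 °C
0.408 Ra = 0.408 × 33.5 = 13.6680 mm/d equivalent
ET₀ = 0.0023 × 13.6680 × (23.35 + 17.8) × √9.3 = 0.0023 × 13.6680 × 41.15 × 3.0496 = 3.9450 mm/d
ETc = Kc × ET₀ = 1.05 × 3.9450 = 4.1423 mm/d
Crop demand D = ETc × 30 d = 4.1423 × 30 = 124.269 mm
Pe = 0.77 × 77.4 = 59.598 mm
D − Pe = 124.269 − 59.598 = 64.671 mm

64.7 mm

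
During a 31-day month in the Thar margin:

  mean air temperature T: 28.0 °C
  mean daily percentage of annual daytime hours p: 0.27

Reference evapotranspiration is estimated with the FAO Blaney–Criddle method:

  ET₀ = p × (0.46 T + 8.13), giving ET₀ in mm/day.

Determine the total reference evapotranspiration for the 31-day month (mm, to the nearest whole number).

176 mm

ET₀ = 0.27 × (0.46 × 28.0 + 8.13) = 0.27 × 21.010 = 5.6727 mm/d
Monthly total = 5.6727 × 31 = 175.854 mm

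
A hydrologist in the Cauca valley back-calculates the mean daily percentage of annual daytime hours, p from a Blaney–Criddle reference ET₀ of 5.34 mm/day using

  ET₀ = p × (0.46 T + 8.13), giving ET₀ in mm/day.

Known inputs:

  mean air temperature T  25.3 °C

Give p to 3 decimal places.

p = ET₀ / (0.46 T + 8.13) = 5.34 / (0.46 × 25.3 + 8.13) = 5.34 / 19.768 = 0.2701

0.270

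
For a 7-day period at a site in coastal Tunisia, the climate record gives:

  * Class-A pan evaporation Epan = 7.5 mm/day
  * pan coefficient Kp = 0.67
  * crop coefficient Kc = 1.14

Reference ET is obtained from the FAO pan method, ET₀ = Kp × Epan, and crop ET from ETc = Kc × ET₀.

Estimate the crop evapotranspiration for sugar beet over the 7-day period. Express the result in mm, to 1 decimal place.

ET₀ = 0.67 × 7.5 = 5.0250 mm/d
ETc = Kc × ET₀ = 1.14 × 5.0250 = 5.7285 mm/d
Over 7 days: 5.7285 × 7 = 40.100 mm

40.1 mm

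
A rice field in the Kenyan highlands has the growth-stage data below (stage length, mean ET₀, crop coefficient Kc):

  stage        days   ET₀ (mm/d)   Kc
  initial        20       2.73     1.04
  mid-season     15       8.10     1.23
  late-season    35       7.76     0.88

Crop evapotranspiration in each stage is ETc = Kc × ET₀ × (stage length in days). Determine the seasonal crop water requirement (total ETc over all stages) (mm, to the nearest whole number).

initial: 1.04 × 2.73 × 20 = 56.78 mm
mid-season: 1.23 × 8.10 × 15 = 149.45 mm
late-season: 0.88 × 7.76 × 35 = 239.01 mm
Seasonal total = 445.24 mm

445 mm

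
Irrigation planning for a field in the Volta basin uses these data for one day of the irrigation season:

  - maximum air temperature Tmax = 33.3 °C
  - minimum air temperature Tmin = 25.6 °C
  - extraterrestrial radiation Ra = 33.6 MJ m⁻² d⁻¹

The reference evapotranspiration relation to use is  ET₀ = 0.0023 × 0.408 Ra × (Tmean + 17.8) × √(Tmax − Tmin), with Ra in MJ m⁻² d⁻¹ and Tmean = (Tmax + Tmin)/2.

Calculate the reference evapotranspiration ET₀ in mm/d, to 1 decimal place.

4.1 mm/d

Tmean = (33.3 + 25.6)/2 = 29.45 °C
0.408 Ra = 0.408 × 33.6 = 13.7088 mm/d equivalent
ET₀ = 0.0023 × 13.7088 × (29.45 + 17.8) × √7.7 = 0.0023 × 13.7088 × 47.25 × 2.7749 = 4.1341 mm/d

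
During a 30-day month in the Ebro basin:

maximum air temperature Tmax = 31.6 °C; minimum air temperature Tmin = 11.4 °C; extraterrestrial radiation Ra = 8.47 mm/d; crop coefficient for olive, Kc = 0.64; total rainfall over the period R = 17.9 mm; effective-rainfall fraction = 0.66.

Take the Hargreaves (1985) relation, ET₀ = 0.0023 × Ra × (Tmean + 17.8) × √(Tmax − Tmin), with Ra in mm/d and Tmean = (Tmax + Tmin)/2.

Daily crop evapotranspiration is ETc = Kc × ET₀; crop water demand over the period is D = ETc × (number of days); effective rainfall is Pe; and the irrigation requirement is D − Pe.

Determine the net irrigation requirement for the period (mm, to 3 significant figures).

54.3 mm

Tmean = (31.6 + 11.4)/2 = 21.50 °C
ET₀ = 0.0023 × 8.47 × (21.50 + 17.8) × √20.2 = 0.0023 × 8.47 × 39.30 × 4.4944 = 3.4409 mm/d
ETc = Kc × ET₀ = 0.64 × 3.4409 = 2.2022 mm/d
Crop demand D = ETc × 30 d = 2.2022 × 30 = 66.066 mm
Pe = 0.66 × 17.9 = 11.814 mm
D − Pe = 66.066 − 11.814 = 54.252 mm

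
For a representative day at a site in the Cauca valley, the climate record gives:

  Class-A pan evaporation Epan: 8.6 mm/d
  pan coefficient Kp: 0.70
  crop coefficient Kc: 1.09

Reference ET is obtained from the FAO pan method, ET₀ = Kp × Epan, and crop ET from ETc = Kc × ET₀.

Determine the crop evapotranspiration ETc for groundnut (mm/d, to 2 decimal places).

ET₀ = 0.70 × 8.6 = 6.0200 mm/d
ETc = Kc × ET₀ = 1.09 × 6.0200 = 6.5618 mm/d

6.56 mm/d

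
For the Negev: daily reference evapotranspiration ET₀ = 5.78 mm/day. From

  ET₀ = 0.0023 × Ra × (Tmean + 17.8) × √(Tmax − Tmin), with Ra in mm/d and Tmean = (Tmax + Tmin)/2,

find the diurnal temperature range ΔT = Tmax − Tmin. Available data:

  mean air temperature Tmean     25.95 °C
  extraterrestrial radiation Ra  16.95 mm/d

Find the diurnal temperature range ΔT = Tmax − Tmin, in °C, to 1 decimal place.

11.5 °C

√ΔT = ET₀ / [0.0023 × Ra × (Tmean+17.8)] = 5.78 / (0.0023 × 16.95 × 43.75) = 3.3888
ΔT = 3.3888² = 11.484 °C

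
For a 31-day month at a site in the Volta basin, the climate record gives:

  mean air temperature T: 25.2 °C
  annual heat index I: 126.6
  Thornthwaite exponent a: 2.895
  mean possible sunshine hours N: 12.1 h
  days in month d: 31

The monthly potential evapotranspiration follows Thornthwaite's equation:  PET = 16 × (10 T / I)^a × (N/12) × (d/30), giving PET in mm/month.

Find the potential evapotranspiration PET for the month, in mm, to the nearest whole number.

10T/I = 10 × 25.2 / 126.6 = 1.9905
(10T/I)^a = 1.9905^2.895 = 7.3366
Uncorrected PET = 16 × 7.3366 = 117.386 mm
Correction = (N/12)(d/30) = (12.1/12)(31/30) = 1.0419
PET = 117.386 × 1.0419 = 122.304 mm/month

122 mm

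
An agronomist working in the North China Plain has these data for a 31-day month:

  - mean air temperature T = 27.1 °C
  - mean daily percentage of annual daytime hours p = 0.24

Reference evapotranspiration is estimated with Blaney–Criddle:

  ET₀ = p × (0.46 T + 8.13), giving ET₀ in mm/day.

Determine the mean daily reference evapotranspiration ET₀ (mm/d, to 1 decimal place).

4.9 mm/d

ET₀ = 0.24 × (0.46 × 27.1 + 8.13) = 0.24 × 20.596 = 4.9430 mm/d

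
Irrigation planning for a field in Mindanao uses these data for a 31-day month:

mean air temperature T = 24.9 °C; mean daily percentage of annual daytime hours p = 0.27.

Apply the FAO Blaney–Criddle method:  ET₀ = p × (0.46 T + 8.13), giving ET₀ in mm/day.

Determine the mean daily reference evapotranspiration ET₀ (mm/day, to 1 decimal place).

ET₀ = 0.27 × (0.46 × 24.9 + 8.13) = 0.27 × 19.584 = 5.2877 mm/d

5.3 mm/day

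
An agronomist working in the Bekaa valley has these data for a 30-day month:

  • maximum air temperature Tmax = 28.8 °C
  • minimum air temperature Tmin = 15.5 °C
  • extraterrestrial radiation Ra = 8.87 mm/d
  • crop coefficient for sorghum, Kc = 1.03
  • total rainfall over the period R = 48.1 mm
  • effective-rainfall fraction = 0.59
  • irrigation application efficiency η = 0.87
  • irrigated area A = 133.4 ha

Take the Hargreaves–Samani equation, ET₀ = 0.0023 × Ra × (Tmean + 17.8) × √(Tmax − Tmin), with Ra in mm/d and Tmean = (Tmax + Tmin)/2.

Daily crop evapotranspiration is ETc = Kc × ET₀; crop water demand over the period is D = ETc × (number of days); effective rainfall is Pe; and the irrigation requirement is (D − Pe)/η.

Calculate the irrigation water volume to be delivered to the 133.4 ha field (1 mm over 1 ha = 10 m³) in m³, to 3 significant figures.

Tmean = (28.8 + 15.5)/2 = 22.15 °C
ET₀ = 0.0023 × 8.87 × (22.15 + 17.8) × √13.3 = 0.0023 × 8.87 × 39.95 × 3.6469 = 2.9723 mm/d
ETc = Kc × ET₀ = 1.03 × 2.9723 = 3.0615 mm/d
Crop demand D = ETc × 30 d = 3.0615 × 30 = 91.845 mm
Pe = 0.59 × 48.1 = 28.379 mm
D − Pe = 91.845 − 28.379 = 63.466 mm
Gross irrigation = 63.466 / 0.87 = 72.949 mm
Volume = 72.949 mm × 133.4 ha × 10 = 97314.0 m³

97300 m³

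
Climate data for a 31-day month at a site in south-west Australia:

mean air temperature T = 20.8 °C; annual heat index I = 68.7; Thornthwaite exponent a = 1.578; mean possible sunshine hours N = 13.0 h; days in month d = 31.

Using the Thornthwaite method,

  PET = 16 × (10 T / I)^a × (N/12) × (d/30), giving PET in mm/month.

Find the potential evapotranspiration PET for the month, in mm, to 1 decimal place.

102.9 mm

10T/I = 10 × 20.8 / 68.7 = 3.0277
(10T/I)^a = 3.0277^1.578 = 5.7438
Uncorrected PET = 16 × 5.7438 = 91.901 mm
Correction = (N/12)(d/30) = (13.0/12)(31/30) = 1.1194
PET = 91.901 × 1.1194 = 102.874 mm/month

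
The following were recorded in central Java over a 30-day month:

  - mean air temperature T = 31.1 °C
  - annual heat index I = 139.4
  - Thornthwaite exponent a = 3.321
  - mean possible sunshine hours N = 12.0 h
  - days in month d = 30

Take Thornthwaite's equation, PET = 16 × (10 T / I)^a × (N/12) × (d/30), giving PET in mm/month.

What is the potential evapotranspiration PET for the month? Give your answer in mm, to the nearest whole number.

230 mm

10T/I = 10 × 31.1 / 139.4 = 2.2310
(10T/I)^a = 2.2310^3.321 = 14.3670
Uncorrected PET = 16 × 14.3670 = 229.872 mm
Correction = (N/12)(d/30) = (12.0/12)(30/30) = 1.0000
PET = 229.872 × 1.0000 = 229.872 mm/month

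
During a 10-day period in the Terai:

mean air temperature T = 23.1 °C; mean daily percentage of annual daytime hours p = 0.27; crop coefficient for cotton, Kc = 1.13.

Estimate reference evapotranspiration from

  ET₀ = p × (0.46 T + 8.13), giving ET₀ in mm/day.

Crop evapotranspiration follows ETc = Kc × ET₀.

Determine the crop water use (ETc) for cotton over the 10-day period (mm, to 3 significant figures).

57.2 mm

ET₀ = 0.27 × (0.46 × 23.1 + 8.13) = 0.27 × 18.756 = 5.0641 mm/d
ETc = Kc × ET₀ = 1.13 × 5.0641 = 5.7224 mm/d
Over 10 days: 5.7224 × 10 = 57.224 mm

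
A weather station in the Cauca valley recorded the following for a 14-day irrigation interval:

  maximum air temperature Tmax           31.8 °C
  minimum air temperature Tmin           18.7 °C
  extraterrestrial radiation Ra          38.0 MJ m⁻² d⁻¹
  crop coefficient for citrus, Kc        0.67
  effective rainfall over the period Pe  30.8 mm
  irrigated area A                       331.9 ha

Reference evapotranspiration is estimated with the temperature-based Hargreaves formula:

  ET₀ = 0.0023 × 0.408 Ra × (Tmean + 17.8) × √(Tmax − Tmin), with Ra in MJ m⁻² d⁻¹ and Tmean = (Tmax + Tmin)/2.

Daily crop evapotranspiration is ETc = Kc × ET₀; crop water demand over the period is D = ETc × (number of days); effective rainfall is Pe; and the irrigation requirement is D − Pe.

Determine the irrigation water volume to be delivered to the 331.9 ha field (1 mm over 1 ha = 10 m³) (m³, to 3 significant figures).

Tmean = (31.8 + 18.7)/2 = 25.25 °C
0.408 Ra = 0.408 × 38.0 = 15.5040 mm/d equivalent
ET₀ = 0.0023 × 15.5040 × (25.25 + 17.8) × √13.1 = 0.0023 × 15.5040 × 43.05 × 3.6194 = 5.5562 mm/d
ETc = Kc × ET₀ = 0.67 × 5.5562 = 3.7227 mm/d
Crop demand D = ETc × 14 d = 3.7227 × 14 = 52.118 mm
D − Pe = 52.118 − 30.8 = 21.318 mm
Volume = 21.318 mm × 331.9 ha × 10 = 70754.4 m³

70800 m³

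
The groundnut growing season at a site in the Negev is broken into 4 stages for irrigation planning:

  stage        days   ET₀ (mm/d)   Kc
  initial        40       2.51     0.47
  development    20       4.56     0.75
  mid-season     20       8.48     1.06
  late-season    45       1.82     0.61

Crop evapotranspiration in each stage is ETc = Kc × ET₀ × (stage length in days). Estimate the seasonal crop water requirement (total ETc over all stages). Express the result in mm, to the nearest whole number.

345 mm

initial: 0.47 × 2.51 × 40 = 47.19 mm
development: 0.75 × 4.56 × 20 = 68.40 mm
mid-season: 1.06 × 8.48 × 20 = 179.78 mm
late-season: 0.61 × 1.82 × 45 = 49.96 mm
Seasonal total = 345.33 mm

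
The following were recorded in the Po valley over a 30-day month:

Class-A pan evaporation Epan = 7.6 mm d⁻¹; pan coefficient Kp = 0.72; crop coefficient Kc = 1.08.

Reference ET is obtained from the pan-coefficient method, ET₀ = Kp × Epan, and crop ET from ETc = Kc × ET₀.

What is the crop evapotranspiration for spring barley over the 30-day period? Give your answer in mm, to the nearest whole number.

177 mm

ET₀ = 0.72 × 7.6 = 5.4720 mm/d
ETc = Kc × ET₀ = 1.08 × 5.4720 = 5.9098 mm/d
Over 30 days: 5.9098 × 30 = 177.294 mm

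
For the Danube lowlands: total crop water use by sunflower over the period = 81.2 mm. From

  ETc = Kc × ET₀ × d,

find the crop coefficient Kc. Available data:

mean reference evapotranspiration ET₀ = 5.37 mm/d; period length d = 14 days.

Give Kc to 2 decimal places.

1.08

ETc = Kc × ET₀ × d  ⇒  Kc = ETc / (ET₀ × d)
Kc = 81.2 / (5.37 × 14) = 81.2 / 75.18 = 1.0801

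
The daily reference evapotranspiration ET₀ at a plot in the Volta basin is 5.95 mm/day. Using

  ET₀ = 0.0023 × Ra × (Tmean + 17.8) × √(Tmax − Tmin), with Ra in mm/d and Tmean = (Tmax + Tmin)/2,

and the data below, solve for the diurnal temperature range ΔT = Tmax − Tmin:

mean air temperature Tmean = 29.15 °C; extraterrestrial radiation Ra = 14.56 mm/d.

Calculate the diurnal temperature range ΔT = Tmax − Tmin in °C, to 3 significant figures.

14.3 °C

√ΔT = ET₀ / [0.0023 × Ra × (Tmean+17.8)] = 5.95 / (0.0023 × 14.56 × 46.95) = 3.7844
ΔT = 3.7844² = 14.322 °C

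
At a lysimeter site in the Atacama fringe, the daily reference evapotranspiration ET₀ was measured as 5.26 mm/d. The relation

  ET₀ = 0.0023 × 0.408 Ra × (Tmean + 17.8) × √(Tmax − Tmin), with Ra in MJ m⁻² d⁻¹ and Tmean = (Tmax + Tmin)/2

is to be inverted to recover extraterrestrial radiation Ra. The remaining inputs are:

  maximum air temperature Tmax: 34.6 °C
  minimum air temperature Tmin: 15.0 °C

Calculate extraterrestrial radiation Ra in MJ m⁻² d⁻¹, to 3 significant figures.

Tmean = (34.6+15.0)/2 = 24.80 °C; ΔT = 19.6
Ra = ET₀ / [0.0023 × 0.408 × (Tmean+17.8) × √ΔT]
   = 5.26 / (0.0023 × 0.408 × 42.60 × 4.4272) = 29.721 MJ m⁻² d⁻¹

29.7 MJ m⁻² d⁻¹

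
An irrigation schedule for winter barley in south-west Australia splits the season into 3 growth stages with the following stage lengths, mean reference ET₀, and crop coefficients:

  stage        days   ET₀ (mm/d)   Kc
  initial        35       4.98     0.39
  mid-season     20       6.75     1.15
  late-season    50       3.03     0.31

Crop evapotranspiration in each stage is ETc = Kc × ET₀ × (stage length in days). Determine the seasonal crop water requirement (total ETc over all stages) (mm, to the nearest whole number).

initial: 0.39 × 4.98 × 35 = 67.98 mm
mid-season: 1.15 × 6.75 × 20 = 155.25 mm
late-season: 0.31 × 3.03 × 50 = 46.97 mm
Seasonal total = 270.20 mm

270 mm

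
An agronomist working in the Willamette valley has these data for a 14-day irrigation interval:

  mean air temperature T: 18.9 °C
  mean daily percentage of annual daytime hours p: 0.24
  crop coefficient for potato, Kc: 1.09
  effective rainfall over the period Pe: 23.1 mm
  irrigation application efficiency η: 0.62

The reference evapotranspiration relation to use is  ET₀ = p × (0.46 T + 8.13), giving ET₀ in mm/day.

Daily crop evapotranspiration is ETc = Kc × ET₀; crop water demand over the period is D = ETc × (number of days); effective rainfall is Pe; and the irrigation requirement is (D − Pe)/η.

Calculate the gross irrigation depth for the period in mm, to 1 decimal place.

ET₀ = 0.24 × (0.46 × 18.9 + 8.13) = 0.24 × 16.824 = 4.0378 mm/d
ETc = Kc × ET₀ = 1.09 × 4.0378 = 4.4012 mm/d
Crop demand D = ETc × 14 d = 4.4012 × 14 = 61.617 mm
D − Pe = 61.617 − 23.1 = 38.517 mm
Gross irrigation = 38.517 / 0.62 = 62.124 mm

62.1 mm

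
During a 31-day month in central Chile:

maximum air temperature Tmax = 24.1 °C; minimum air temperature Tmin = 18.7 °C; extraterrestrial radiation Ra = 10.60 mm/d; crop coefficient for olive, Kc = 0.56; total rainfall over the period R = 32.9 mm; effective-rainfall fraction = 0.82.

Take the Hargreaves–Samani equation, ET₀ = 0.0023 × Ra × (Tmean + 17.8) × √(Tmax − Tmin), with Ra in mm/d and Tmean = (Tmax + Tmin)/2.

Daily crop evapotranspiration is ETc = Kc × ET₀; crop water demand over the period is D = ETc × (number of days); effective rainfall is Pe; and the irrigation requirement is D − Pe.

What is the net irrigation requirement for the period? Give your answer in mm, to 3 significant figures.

11.6 mm

Tmean = (24.1 + 18.7)/2 = 21.40 °C
ET₀ = 0.0023 × 10.60 × (21.40 + 17.8) × √5.4 = 0.0023 × 10.60 × 39.20 × 2.3238 = 2.2208 mm/d
ETc = Kc × ET₀ = 0.56 × 2.2208 = 1.2436 mm/d
Crop demand D = ETc × 31 d = 1.2436 × 31 = 38.552 mm
Pe = 0.82 × 32.9 = 26.978 mm
D − Pe = 38.552 − 26.978 = 11.574 mm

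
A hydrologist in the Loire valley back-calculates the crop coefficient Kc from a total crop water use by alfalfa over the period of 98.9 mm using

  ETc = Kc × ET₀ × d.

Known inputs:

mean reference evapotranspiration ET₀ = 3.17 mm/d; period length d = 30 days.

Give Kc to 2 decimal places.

1.04

ETc = Kc × ET₀ × d  ⇒  Kc = ETc / (ET₀ × d)
Kc = 98.9 / (3.17 × 30) = 98.9 / 95.10 = 1.0400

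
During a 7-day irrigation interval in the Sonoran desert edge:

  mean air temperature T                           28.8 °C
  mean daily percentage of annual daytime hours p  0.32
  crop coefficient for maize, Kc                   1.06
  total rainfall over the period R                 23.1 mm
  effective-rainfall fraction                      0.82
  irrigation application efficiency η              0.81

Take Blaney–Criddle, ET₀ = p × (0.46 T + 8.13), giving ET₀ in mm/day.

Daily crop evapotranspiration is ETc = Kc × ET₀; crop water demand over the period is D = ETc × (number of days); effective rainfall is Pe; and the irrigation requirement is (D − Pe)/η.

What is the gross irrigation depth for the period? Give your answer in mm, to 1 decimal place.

ET₀ = 0.32 × (0.46 × 28.8 + 8.13) = 0.32 × 21.378 = 6.8410 mm/d
ETc = Kc × ET₀ = 1.06 × 6.8410 = 7.2515 mm/d
Crop demand D = ETc × 7 d = 7.2515 × 7 = 50.761 mm
Pe = 0.82 × 23.1 = 18.942 mm
D − Pe = 50.761 − 18.942 = 31.819 mm
Gross irrigation = 31.819 / 0.81 = 39.283 mm

39.3 mm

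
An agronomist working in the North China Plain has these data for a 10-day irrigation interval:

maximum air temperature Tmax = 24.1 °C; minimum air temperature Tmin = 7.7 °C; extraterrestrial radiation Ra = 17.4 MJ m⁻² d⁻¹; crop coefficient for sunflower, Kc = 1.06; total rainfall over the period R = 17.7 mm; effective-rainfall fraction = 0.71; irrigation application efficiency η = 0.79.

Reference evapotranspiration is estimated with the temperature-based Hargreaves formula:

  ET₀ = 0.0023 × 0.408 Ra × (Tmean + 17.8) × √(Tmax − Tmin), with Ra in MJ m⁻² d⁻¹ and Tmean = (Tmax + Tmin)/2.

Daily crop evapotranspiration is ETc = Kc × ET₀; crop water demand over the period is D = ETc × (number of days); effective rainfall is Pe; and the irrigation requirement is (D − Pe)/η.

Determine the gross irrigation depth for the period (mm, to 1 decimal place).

Tmean = (24.1 + 7.7)/2 = 15.90 °C
0.408 Ra = 0.408 × 17.4 = 7.0992 mm/d equivalent
ET₀ = 0.0023 × 7.0992 × (15.90 + 17.8) × √16.4 = 0.0023 × 7.0992 × 33.70 × 4.0497 = 2.2284 mm/d
ETc = Kc × ET₀ = 1.06 × 2.2284 = 2.3621 mm/d
Crop demand D = ETc × 10 d = 2.3621 × 10 = 23.621 mm
Pe = 0.71 × 17.7 = 12.567 mm
D − Pe = 23.621 − 12.567 = 11.054 mm
Gross irrigation = 11.054 / 0.79 = 13.992 mm

14.0 mm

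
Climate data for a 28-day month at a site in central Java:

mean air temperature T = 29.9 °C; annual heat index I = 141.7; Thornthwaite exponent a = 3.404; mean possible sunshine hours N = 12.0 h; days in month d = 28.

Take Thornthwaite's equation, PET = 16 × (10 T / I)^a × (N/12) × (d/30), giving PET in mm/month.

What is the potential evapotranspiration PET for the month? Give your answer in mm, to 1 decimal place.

189.7 mm

10T/I = 10 × 29.9 / 141.7 = 2.1101
(10T/I)^a = 2.1101^3.404 = 12.7036
Uncorrected PET = 16 × 12.7036 = 203.258 mm
Correction = (N/12)(d/30) = (12.0/12)(28/30) = 0.9333
PET = 203.258 × 0.9333 = 189.701 mm/month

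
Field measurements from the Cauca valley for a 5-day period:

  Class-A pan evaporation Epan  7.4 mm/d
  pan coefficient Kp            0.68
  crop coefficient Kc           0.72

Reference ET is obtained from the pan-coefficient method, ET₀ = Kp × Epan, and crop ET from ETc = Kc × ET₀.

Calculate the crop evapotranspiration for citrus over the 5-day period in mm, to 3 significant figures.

18.1 mm

ET₀ = 0.68 × 7.4 = 5.0320 mm/d
ETc = Kc × ET₀ = 0.72 × 5.0320 = 3.6230 mm/d
Over 5 days: 3.6230 × 5 = 18.115 mm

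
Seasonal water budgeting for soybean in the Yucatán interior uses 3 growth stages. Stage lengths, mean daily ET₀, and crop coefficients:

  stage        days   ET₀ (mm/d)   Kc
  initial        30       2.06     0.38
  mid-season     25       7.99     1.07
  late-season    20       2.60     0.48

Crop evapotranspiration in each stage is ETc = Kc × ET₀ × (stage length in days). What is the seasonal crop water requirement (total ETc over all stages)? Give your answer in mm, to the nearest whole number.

initial: 0.38 × 2.06 × 30 = 23.48 mm
mid-season: 1.07 × 7.99 × 25 = 213.73 mm
late-season: 0.48 × 2.60 × 20 = 24.96 mm
Seasonal total = 262.17 mm

262 mm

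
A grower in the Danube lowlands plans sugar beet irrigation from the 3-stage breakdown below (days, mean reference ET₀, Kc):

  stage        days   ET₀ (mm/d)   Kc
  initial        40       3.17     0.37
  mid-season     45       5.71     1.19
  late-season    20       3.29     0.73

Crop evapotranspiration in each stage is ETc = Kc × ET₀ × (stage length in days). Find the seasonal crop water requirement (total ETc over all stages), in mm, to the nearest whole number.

401 mm

initial: 0.37 × 3.17 × 40 = 46.92 mm
mid-season: 1.19 × 5.71 × 45 = 305.77 mm
late-season: 0.73 × 3.29 × 20 = 48.03 mm
Seasonal total = 400.72 mm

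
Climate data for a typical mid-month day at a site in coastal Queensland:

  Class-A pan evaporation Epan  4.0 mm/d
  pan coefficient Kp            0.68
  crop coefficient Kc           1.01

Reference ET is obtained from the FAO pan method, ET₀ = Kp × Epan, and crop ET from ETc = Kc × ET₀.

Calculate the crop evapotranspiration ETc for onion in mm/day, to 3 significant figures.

ET₀ = 0.68 × 4.0 = 2.7200 mm/d
ETc = Kc × ET₀ = 1.01 × 2.7200 = 2.7472 mm/d

2.75 mm/day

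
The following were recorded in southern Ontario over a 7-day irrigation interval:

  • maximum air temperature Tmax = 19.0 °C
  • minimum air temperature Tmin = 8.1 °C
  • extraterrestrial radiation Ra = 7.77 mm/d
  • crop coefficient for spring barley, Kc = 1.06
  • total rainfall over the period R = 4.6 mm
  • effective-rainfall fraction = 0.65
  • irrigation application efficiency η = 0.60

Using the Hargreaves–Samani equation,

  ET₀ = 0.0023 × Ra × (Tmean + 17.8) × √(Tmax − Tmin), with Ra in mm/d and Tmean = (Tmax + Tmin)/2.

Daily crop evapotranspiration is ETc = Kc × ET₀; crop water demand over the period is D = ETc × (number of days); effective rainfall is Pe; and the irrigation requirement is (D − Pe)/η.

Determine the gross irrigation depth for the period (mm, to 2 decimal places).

Tmean = (19.0 + 8.1)/2 = 13.55 °C
ET₀ = 0.0023 × 7.77 × (13.55 + 17.8) × √10.9 = 0.0023 × 7.77 × 31.35 × 3.3015 = 1.8497 mm/d
ETc = Kc × ET₀ = 1.06 × 1.8497 = 1.9607 mm/d
Crop demand D = ETc × 7 d = 1.9607 × 7 = 13.725 mm
Pe = 0.65 × 4.6 = 2.990 mm
D − Pe = 13.725 − 2.990 = 10.735 mm
Gross irrigation = 10.735 / 0.60 = 17.892 mm

17.89 mm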